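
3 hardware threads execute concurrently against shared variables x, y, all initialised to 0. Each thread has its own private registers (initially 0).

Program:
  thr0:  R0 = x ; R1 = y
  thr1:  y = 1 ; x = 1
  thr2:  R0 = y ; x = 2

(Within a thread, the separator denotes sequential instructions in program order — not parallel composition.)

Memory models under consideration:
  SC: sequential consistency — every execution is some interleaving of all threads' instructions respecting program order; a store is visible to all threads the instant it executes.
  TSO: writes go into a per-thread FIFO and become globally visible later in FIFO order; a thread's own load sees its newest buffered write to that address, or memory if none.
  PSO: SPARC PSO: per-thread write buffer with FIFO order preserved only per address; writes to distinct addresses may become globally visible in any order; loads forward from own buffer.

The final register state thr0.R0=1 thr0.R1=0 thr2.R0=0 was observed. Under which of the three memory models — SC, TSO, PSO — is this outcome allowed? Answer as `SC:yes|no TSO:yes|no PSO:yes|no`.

outcome vector order: (thr0.R0,thr0.R1,thr2.R0)
under SC → 000, 001, 010, 011, 110, 111, 200, 210, 211
under TSO → 000, 001, 010, 011, 110, 111, 200, 210, 211
under PSO → 000, 001, 010, 011, 100, 101, 110, 111, 200, 210, 211
target 100 ∈ {PSO}

SC:no TSO:no PSO:yes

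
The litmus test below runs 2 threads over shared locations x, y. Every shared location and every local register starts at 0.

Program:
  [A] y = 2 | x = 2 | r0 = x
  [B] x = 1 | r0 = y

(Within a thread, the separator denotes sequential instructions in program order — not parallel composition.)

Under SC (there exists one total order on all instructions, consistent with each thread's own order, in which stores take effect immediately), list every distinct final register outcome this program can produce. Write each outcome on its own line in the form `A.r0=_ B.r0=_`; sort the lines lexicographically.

A.r0=1 B.r0=2
A.r0=2 B.r0=0
A.r0=2 B.r0=2

outcome vector order: (A.r0,B.r0)
|SC outcomes| = 3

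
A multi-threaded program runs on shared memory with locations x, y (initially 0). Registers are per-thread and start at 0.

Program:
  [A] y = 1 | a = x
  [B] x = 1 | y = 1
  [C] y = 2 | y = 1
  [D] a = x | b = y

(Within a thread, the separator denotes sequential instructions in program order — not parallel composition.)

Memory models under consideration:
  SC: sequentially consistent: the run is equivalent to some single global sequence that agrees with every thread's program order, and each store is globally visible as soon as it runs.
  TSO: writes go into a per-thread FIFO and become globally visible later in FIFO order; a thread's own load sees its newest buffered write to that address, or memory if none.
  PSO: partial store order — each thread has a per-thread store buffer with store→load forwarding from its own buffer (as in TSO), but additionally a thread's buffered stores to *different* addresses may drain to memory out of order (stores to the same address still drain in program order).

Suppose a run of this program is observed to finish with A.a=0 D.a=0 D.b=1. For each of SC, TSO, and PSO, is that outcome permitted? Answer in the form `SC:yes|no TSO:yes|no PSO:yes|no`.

outcome vector order: (A.a,D.a,D.b)
[SC] allowed = {(0,0,0), (0,0,1), (0,0,2), (0,1,1), (0,1,2), (1,0,0), (1,0,1), (1,0,2), (1,1,0), (1,1,1), (1,1,2)}
[TSO] allowed = {(0,0,0), (0,0,1), (0,0,2), (0,1,0), (0,1,1), (0,1,2), (1,0,0), (1,0,1), (1,0,2), (1,1,0), (1,1,1), (1,1,2)}
[PSO] allowed = {(0,0,0), (0,0,1), (0,0,2), (0,1,0), (0,1,1), (0,1,2), (1,0,0), (1,0,1), (1,0,2), (1,1,0), (1,1,1), (1,1,2)}
target (0,0,1) ∈ {SC,TSO,PSO}

SC:yes TSO:yes PSO:yes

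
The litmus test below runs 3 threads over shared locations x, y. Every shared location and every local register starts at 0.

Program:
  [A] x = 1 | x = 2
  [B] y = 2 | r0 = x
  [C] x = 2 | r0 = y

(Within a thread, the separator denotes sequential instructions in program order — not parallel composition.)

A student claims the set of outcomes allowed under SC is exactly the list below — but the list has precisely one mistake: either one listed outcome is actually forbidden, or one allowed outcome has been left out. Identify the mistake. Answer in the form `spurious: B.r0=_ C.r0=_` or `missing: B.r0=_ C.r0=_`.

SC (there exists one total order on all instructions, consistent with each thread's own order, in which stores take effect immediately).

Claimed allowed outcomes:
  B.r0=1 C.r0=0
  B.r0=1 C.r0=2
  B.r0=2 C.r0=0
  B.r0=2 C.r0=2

outcome vector order: (B.r0,C.r0)
under SC → <0 2>; <1 0>; <1 2>; <2 0>; <2 2>
SC∖claimed = {<0 2>}

missing: B.r0=0 C.r0=2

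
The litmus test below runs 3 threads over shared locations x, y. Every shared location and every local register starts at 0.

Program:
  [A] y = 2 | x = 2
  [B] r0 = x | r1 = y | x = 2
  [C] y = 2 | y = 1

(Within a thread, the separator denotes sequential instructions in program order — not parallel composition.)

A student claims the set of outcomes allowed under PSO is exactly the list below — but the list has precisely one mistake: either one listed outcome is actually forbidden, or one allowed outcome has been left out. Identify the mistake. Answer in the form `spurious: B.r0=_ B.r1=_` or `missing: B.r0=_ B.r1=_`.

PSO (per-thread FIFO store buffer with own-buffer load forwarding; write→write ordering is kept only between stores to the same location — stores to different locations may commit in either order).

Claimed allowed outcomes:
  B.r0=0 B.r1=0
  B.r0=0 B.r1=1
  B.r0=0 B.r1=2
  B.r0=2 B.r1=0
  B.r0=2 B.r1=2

outcome vector order: (B.r0,B.r1)
PSO: 6 outcomes — {<0 0> <0 1> <0 2> <2 0> <2 1> <2 2>}
PSO∖claimed = {<2 1>}

missing: B.r0=2 B.r1=1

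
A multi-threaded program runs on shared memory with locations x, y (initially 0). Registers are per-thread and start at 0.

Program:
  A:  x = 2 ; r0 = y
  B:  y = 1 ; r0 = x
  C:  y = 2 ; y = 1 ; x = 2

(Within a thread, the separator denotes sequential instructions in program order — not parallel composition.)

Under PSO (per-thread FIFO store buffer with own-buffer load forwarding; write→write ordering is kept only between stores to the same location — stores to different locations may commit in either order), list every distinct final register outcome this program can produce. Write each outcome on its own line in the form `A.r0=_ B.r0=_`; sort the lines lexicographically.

outcome vector order: (A.r0,B.r0)
|PSO outcomes| = 6

A.r0=0 B.r0=0
A.r0=0 B.r0=2
A.r0=1 B.r0=0
A.r0=1 B.r0=2
A.r0=2 B.r0=0
A.r0=2 B.r0=2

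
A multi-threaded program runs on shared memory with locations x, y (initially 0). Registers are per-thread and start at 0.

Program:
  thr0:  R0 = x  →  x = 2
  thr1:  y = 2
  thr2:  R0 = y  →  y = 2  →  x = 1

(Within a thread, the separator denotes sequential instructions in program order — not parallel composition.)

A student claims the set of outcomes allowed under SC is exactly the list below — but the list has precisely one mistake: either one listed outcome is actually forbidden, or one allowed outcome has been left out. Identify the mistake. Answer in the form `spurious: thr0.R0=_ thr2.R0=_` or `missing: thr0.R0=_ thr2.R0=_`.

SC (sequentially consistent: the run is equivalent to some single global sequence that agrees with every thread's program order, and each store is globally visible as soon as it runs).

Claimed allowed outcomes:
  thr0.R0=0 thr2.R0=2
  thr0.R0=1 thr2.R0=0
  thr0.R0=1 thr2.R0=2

outcome vector order: (thr0.R0,thr2.R0)
SC: 4 outcomes — {(0,0), (0,2), (1,0), (1,2)}
SC∖claimed = {(0,0)}

missing: thr0.R0=0 thr2.R0=0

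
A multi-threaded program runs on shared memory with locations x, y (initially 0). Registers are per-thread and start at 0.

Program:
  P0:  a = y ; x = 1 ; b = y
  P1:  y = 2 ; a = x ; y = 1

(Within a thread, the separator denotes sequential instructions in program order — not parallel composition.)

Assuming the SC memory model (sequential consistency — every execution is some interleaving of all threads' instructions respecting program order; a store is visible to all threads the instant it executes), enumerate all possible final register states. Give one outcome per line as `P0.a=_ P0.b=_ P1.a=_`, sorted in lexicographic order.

P0.a=0 P0.b=0 P1.a=1
P0.a=0 P0.b=1 P1.a=0
P0.a=0 P0.b=1 P1.a=1
P0.a=0 P0.b=2 P1.a=0
P0.a=0 P0.b=2 P1.a=1
P0.a=1 P0.b=1 P1.a=0
P0.a=2 P0.b=1 P1.a=0
P0.a=2 P0.b=1 P1.a=1
P0.a=2 P0.b=2 P1.a=0
P0.a=2 P0.b=2 P1.a=1

outcome vector order: (P0.a,P0.b,P1.a)
|SC outcomes| = 10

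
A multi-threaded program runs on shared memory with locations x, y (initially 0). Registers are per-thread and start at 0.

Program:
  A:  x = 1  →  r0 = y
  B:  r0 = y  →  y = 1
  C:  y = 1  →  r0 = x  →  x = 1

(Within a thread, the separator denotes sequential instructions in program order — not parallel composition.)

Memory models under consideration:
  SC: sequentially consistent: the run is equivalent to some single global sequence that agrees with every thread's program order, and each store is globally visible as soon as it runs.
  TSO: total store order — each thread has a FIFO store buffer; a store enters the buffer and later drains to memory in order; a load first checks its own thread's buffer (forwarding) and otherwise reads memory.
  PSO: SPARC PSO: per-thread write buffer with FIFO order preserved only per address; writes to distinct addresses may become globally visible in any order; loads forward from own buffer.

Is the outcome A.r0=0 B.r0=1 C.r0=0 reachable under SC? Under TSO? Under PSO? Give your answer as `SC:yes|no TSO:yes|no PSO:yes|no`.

SC:no TSO:yes PSO:yes

outcome vector order: (A.r0,B.r0,C.r0)
[SC] allowed = {<0 0 1>, <0 1 1>, <1 0 0>, <1 0 1>, <1 1 0>, <1 1 1>}
[TSO] allowed = {<0 0 0>, <0 0 1>, <0 1 0>, <0 1 1>, <1 0 0>, <1 0 1>, <1 1 0>, <1 1 1>}
[PSO] allowed = {<0 0 0>, <0 0 1>, <0 1 0>, <0 1 1>, <1 0 0>, <1 0 1>, <1 1 0>, <1 1 1>}
target <0 1 0> ∈ {TSO,PSO}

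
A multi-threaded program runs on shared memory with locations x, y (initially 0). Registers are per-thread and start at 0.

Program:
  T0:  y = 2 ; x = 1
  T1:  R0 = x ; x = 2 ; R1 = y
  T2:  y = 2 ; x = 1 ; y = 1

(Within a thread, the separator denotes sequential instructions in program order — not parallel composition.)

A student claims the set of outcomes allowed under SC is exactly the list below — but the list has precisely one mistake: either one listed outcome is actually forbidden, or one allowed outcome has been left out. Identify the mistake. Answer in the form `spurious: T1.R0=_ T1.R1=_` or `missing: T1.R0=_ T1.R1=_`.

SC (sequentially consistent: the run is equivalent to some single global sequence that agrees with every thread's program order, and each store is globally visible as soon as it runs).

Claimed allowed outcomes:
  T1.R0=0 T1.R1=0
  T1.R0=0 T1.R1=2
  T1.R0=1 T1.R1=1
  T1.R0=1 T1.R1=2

outcome vector order: (T1.R0,T1.R1)
SC: 5 outcomes — {0/0, 0/1, 0/2, 1/1, 1/2}
SC∖claimed = {0/1}

missing: T1.R0=0 T1.R1=1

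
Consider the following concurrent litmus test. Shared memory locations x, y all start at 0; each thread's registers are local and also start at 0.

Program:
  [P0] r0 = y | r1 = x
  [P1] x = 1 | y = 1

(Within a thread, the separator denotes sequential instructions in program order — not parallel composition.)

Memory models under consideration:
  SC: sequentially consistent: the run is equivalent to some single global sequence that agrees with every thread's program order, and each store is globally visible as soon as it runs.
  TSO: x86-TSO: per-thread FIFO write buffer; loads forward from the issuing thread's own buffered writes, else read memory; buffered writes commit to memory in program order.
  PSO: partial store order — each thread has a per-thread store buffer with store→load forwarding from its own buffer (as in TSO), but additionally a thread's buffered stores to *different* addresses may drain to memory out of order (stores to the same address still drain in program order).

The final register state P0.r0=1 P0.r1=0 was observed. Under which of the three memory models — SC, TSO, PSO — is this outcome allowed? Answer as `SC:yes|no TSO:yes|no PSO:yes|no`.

SC:no TSO:no PSO:yes

outcome vector order: (P0.r0,P0.r1)
[SC] allowed = {00 01 11}
[TSO] allowed = {00 01 11}
[PSO] allowed = {00 01 10 11}
target 10 ∈ {PSO}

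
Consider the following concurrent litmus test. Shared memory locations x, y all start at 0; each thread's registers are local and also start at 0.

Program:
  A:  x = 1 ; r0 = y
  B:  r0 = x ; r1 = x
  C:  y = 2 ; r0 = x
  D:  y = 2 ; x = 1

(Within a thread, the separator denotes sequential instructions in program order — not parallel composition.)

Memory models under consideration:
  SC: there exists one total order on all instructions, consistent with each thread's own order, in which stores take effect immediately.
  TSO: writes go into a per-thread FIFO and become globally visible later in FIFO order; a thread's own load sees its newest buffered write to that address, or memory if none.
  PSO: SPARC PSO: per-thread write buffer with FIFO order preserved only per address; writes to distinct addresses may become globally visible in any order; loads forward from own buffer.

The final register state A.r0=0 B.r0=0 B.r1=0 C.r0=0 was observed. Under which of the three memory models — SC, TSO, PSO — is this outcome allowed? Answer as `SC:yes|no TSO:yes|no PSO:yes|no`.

outcome vector order: (A.r0,B.r0,B.r1,C.r0)
SC: 9 outcomes — {<0 0 0 1> <0 0 1 1> <0 1 1 1> <2 0 0 0> <2 0 0 1> <2 0 1 0> <2 0 1 1> <2 1 1 0> <2 1 1 1>}
TSO: 12 outcomes — {<0 0 0 0> <0 0 0 1> <0 0 1 0> <0 0 1 1> <0 1 1 0> <0 1 1 1> <2 0 0 0> <2 0 0 1> <2 0 1 0> <2 0 1 1> <2 1 1 0> <2 1 1 1>}
PSO: 12 outcomes — {<0 0 0 0> <0 0 0 1> <0 0 1 0> <0 0 1 1> <0 1 1 0> <0 1 1 1> <2 0 0 0> <2 0 0 1> <2 0 1 0> <2 0 1 1> <2 1 1 0> <2 1 1 1>}
target <0 0 0 0> ∈ {TSO,PSO}

SC:no TSO:yes PSO:yes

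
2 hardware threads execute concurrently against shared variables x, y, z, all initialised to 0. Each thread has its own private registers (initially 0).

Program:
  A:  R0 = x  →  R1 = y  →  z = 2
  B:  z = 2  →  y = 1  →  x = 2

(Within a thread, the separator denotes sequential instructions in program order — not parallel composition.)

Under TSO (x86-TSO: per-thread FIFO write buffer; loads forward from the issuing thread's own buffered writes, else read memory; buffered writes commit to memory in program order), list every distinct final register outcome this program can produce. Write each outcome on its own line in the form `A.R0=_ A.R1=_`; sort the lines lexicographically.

A.R0=0 A.R1=0
A.R0=0 A.R1=1
A.R0=2 A.R1=1

outcome vector order: (A.R0,A.R1)
|TSO outcomes| = 3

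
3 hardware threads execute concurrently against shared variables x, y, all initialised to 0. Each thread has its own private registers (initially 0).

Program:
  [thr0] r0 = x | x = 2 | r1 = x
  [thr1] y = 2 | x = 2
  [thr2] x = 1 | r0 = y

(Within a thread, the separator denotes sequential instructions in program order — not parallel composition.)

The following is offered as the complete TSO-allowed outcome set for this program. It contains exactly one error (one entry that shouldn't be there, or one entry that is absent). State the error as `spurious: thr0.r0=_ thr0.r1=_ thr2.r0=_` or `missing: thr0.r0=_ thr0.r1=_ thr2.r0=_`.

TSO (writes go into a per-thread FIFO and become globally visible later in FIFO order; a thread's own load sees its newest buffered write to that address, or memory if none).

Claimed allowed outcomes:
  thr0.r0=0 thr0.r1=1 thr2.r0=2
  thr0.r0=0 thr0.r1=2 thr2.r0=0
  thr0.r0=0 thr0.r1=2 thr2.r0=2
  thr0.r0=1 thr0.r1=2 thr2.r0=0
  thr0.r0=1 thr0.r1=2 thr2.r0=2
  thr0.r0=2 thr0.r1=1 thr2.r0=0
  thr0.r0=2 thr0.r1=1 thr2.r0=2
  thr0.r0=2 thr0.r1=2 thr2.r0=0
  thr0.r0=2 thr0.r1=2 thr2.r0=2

missing: thr0.r0=0 thr0.r1=1 thr2.r0=0

outcome vector order: (thr0.r0,thr0.r1,thr2.r0)
TSO (10): (0,1,0), (0,1,2), (0,2,0), (0,2,2), (1,2,0), (1,2,2), (2,1,0), (2,1,2), (2,2,0), (2,2,2)
TSO∖claimed = {(0,1,0)}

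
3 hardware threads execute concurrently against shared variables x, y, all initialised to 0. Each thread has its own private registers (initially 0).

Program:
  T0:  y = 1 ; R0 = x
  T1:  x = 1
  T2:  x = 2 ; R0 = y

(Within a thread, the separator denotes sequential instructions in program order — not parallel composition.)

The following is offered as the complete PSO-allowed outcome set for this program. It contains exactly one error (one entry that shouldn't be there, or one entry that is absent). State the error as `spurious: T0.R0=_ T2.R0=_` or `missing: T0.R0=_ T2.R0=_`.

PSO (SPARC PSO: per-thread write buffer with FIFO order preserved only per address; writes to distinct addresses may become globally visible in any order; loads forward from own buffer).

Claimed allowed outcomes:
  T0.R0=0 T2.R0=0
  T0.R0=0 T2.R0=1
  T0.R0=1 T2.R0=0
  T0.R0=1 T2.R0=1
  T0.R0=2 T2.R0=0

outcome vector order: (T0.R0,T2.R0)
under PSO → <0 0> <0 1> <1 0> <1 1> <2 0> <2 1>
PSO∖claimed = {<2 1>}

missing: T0.R0=2 T2.R0=1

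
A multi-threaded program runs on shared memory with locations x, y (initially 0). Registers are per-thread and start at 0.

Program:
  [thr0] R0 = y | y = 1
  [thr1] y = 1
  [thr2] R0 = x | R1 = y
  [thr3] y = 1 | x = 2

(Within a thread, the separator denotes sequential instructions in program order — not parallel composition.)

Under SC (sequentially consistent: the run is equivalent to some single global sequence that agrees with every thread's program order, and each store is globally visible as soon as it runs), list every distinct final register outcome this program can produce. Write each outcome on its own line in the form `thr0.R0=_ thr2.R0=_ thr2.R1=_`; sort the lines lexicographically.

thr0.R0=0 thr2.R0=0 thr2.R1=0
thr0.R0=0 thr2.R0=0 thr2.R1=1
thr0.R0=0 thr2.R0=2 thr2.R1=1
thr0.R0=1 thr2.R0=0 thr2.R1=0
thr0.R0=1 thr2.R0=0 thr2.R1=1
thr0.R0=1 thr2.R0=2 thr2.R1=1

outcome vector order: (thr0.R0,thr2.R0,thr2.R1)
|SC outcomes| = 6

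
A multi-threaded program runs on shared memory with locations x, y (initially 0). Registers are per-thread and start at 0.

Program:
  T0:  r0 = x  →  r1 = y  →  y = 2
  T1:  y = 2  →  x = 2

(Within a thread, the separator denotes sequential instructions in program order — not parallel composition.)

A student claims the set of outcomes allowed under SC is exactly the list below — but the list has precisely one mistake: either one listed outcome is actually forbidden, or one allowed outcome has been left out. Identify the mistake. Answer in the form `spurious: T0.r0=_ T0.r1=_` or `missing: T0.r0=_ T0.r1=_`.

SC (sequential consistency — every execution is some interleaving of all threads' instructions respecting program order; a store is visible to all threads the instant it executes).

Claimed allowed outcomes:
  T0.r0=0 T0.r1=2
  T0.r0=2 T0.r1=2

outcome vector order: (T0.r0,T0.r1)
SC: 3 outcomes — {00; 02; 22}
SC∖claimed = {00}

missing: T0.r0=0 T0.r1=0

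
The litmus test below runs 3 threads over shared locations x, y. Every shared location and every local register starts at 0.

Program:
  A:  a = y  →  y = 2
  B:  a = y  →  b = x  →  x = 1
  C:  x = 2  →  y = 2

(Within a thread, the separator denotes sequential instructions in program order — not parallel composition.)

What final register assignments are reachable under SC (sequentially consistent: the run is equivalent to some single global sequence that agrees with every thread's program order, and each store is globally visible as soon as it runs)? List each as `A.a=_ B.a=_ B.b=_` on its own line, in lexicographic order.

outcome vector order: (A.a,B.a,B.b)
|SC outcomes| = 7

A.a=0 B.a=0 B.b=0
A.a=0 B.a=0 B.b=2
A.a=0 B.a=2 B.b=0
A.a=0 B.a=2 B.b=2
A.a=2 B.a=0 B.b=0
A.a=2 B.a=0 B.b=2
A.a=2 B.a=2 B.b=2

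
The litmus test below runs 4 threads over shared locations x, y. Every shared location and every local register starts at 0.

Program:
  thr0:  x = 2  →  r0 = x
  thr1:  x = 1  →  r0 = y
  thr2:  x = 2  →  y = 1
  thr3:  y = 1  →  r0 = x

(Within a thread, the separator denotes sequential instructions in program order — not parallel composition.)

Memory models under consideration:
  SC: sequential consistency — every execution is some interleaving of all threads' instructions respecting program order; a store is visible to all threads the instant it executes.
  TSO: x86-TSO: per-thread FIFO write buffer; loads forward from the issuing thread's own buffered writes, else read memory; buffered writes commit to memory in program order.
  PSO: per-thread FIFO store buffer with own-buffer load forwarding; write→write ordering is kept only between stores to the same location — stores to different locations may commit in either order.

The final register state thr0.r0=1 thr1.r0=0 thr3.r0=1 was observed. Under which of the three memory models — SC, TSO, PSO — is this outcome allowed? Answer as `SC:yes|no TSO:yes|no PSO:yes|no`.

outcome vector order: (thr0.r0,thr1.r0,thr3.r0)
[SC] allowed = {101 102 110 111 112 201 202 210 211 212}
[TSO] allowed = {100 101 102 110 111 112 200 201 202 210 211 212}
[PSO] allowed = {100 101 102 110 111 112 200 201 202 210 211 212}
target 101 ∈ {SC,TSO,PSO}

SC:yes TSO:yes PSO:yes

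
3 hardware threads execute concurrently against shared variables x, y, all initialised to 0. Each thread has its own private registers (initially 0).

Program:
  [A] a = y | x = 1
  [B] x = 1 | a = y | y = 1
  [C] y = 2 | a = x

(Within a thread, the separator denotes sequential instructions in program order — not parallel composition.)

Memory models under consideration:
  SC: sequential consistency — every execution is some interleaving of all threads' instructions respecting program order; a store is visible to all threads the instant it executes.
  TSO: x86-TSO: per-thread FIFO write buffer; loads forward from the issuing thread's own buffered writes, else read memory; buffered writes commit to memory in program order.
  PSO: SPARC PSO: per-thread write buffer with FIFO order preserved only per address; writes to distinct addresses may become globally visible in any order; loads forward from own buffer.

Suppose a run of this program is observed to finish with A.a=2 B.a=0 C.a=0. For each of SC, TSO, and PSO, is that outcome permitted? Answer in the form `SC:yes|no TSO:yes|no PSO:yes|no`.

outcome vector order: (A.a,B.a,C.a)
under SC → <0 0 1> <0 2 0> <0 2 1> <1 0 1> <1 2 0> <1 2 1> <2 0 1> <2 2 0> <2 2 1>
under TSO → <0 0 0> <0 0 1> <0 2 0> <0 2 1> <1 0 0> <1 0 1> <1 2 0> <1 2 1> <2 0 0> <2 0 1> <2 2 0> <2 2 1>
under PSO → <0 0 0> <0 0 1> <0 2 0> <0 2 1> <1 0 0> <1 0 1> <1 2 0> <1 2 1> <2 0 0> <2 0 1> <2 2 0> <2 2 1>
target <2 0 0> ∈ {TSO,PSO}

SC:no TSO:yes PSO:yes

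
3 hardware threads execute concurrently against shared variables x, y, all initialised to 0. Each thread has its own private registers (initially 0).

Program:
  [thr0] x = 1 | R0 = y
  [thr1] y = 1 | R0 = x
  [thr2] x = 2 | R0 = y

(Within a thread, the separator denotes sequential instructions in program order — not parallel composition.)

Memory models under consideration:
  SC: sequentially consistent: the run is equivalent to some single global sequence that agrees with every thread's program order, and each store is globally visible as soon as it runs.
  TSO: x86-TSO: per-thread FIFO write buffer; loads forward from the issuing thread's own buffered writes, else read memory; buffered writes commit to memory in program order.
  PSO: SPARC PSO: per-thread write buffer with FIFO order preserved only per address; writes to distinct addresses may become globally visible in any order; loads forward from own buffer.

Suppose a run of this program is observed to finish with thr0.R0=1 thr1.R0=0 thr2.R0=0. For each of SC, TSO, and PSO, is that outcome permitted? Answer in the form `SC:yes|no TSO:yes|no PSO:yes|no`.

outcome vector order: (thr0.R0,thr1.R0,thr2.R0)
SC (9): (0,1,0), (0,1,1), (0,2,0), (0,2,1), (1,0,1), (1,1,0), (1,1,1), (1,2,0), (1,2,1)
TSO (12): (0,0,0), (0,0,1), (0,1,0), (0,1,1), (0,2,0), (0,2,1), (1,0,0), (1,0,1), (1,1,0), (1,1,1), (1,2,0), (1,2,1)
PSO (12): (0,0,0), (0,0,1), (0,1,0), (0,1,1), (0,2,0), (0,2,1), (1,0,0), (1,0,1), (1,1,0), (1,1,1), (1,2,0), (1,2,1)
target (1,0,0) ∈ {TSO,PSO}

SC:no TSO:yes PSO:yes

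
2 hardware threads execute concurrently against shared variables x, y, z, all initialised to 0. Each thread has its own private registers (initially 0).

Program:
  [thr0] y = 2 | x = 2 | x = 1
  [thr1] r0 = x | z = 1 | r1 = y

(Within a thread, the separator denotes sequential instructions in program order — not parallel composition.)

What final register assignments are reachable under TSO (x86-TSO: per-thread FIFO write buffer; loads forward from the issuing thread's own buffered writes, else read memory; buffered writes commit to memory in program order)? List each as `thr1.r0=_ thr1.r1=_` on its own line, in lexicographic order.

outcome vector order: (thr1.r0,thr1.r1)
|TSO outcomes| = 4

thr1.r0=0 thr1.r1=0
thr1.r0=0 thr1.r1=2
thr1.r0=1 thr1.r1=2
thr1.r0=2 thr1.r1=2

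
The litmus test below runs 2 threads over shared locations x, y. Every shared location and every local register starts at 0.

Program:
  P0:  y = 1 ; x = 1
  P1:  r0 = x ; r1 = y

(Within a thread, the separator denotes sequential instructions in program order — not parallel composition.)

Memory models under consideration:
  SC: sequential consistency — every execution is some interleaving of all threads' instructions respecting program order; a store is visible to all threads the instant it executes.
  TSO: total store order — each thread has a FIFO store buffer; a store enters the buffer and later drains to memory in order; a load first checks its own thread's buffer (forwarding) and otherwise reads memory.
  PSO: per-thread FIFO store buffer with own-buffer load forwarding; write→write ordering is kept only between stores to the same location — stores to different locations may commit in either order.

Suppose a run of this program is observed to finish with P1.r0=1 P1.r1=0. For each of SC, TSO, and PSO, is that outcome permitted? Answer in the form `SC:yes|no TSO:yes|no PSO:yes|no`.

outcome vector order: (P1.r0,P1.r1)
SC: 3 outcomes — {00; 01; 11}
TSO: 3 outcomes — {00; 01; 11}
PSO: 4 outcomes — {00; 01; 10; 11}
target 10 ∈ {PSO}

SC:no TSO:no PSO:yes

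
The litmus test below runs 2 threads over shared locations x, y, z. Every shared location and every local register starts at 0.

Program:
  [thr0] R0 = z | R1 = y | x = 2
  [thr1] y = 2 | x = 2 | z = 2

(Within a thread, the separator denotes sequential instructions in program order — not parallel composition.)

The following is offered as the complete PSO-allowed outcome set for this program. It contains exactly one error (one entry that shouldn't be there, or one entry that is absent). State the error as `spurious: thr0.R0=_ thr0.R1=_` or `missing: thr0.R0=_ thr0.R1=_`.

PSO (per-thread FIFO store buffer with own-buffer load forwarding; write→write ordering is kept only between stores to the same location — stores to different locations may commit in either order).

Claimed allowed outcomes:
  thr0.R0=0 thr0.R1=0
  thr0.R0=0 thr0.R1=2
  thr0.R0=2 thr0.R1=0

missing: thr0.R0=2 thr0.R1=2

outcome vector order: (thr0.R0,thr0.R1)
[PSO] allowed = {0/0; 0/2; 2/0; 2/2}
PSO∖claimed = {2/2}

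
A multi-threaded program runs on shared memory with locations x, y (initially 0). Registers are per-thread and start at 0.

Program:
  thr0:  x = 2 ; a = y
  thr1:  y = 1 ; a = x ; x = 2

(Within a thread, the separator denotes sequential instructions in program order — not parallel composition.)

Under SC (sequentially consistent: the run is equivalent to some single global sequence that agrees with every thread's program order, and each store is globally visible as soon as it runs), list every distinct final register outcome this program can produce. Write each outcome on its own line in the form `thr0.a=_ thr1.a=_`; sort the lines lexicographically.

thr0.a=0 thr1.a=2
thr0.a=1 thr1.a=0
thr0.a=1 thr1.a=2

outcome vector order: (thr0.a,thr1.a)
|SC outcomes| = 3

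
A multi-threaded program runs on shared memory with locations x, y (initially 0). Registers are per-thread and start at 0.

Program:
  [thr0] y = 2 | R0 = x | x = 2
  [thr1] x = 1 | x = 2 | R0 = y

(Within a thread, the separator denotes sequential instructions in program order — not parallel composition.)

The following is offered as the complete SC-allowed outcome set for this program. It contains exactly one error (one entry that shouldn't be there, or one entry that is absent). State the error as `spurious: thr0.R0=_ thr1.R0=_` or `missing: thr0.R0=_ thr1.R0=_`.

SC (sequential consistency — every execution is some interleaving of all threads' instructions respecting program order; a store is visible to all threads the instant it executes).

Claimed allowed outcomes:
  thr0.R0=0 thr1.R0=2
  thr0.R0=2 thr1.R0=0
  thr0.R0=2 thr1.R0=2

missing: thr0.R0=1 thr1.R0=2

outcome vector order: (thr0.R0,thr1.R0)
SC: 4 outcomes — {02, 12, 20, 22}
SC∖claimed = {12}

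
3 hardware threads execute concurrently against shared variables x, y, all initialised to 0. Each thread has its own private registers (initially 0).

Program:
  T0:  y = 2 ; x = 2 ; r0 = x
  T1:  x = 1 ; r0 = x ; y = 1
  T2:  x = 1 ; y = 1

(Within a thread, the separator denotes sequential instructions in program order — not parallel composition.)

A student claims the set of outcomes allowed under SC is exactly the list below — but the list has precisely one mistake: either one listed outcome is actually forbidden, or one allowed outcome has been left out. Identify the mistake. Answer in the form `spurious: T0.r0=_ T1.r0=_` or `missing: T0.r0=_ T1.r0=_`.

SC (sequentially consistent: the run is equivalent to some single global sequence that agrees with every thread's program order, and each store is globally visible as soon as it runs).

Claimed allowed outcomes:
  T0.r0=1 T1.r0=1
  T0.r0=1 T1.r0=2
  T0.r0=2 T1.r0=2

missing: T0.r0=2 T1.r0=1

outcome vector order: (T0.r0,T1.r0)
under SC → 11; 12; 21; 22
SC∖claimed = {21}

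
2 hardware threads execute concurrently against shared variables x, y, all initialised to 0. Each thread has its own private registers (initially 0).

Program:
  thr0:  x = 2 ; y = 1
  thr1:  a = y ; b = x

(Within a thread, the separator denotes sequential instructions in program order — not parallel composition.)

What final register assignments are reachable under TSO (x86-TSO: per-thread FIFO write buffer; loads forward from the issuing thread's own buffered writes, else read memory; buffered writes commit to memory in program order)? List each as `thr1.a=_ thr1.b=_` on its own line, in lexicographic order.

thr1.a=0 thr1.b=0
thr1.a=0 thr1.b=2
thr1.a=1 thr1.b=2

outcome vector order: (thr1.a,thr1.b)
|TSO outcomes| = 3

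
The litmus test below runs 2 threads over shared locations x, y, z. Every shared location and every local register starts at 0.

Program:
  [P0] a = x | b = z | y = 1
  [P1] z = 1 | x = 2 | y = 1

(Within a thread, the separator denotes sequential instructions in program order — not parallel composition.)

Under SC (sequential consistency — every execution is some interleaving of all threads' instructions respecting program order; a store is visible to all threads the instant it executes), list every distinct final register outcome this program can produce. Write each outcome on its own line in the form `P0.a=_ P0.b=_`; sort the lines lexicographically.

P0.a=0 P0.b=0
P0.a=0 P0.b=1
P0.a=2 P0.b=1

outcome vector order: (P0.a,P0.b)
|SC outcomes| = 3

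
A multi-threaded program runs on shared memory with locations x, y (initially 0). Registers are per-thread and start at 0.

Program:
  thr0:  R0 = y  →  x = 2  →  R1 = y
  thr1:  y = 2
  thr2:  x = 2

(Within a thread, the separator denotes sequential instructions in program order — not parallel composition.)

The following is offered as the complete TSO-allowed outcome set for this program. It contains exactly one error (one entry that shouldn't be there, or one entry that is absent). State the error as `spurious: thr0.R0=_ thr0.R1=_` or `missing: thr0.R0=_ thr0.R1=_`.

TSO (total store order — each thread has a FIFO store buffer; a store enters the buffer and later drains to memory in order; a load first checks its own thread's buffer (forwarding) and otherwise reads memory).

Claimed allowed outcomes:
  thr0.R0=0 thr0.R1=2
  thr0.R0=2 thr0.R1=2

outcome vector order: (thr0.R0,thr0.R1)
TSO (3): <0 0>; <0 2>; <2 2>
TSO∖claimed = {<0 0>}

missing: thr0.R0=0 thr0.R1=0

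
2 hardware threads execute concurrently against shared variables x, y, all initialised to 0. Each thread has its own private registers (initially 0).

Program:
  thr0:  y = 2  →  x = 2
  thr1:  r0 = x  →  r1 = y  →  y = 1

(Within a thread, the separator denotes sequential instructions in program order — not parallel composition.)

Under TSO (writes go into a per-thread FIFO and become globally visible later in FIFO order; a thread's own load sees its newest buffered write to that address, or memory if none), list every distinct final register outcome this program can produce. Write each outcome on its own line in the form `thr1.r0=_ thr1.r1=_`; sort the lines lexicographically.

thr1.r0=0 thr1.r1=0
thr1.r0=0 thr1.r1=2
thr1.r0=2 thr1.r1=2

outcome vector order: (thr1.r0,thr1.r1)
|TSO outcomes| = 3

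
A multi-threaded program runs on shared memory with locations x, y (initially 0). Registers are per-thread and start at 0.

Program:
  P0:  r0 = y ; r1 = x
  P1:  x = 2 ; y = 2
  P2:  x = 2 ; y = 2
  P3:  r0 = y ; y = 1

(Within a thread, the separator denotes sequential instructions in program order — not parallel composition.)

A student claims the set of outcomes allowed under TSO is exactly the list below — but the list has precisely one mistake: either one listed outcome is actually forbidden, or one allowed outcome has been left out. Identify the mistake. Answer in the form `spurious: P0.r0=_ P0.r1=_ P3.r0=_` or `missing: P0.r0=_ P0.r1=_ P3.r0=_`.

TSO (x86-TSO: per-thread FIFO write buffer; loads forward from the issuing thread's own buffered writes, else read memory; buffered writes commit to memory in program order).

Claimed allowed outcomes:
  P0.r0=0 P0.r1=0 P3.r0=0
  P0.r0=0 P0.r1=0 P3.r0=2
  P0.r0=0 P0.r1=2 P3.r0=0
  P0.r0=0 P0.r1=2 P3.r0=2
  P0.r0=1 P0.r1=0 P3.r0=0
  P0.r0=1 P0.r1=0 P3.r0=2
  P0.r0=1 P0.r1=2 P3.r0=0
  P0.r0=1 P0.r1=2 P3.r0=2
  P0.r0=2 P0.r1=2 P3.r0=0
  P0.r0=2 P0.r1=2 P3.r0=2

spurious: P0.r0=1 P0.r1=0 P3.r0=2

outcome vector order: (P0.r0,P0.r1,P3.r0)
TSO (9): (0,0,0), (0,0,2), (0,2,0), (0,2,2), (1,0,0), (1,2,0), (1,2,2), (2,2,0), (2,2,2)
claimed∖TSO = {(1,0,2)}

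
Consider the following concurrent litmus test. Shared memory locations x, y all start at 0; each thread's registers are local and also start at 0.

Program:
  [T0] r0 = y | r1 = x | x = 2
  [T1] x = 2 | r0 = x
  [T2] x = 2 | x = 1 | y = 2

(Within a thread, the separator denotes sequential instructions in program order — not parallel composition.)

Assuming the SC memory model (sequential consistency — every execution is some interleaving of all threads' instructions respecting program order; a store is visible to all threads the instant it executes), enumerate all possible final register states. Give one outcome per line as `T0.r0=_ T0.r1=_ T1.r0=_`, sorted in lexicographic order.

T0.r0=0 T0.r1=0 T1.r0=1
T0.r0=0 T0.r1=0 T1.r0=2
T0.r0=0 T0.r1=1 T1.r0=1
T0.r0=0 T0.r1=1 T1.r0=2
T0.r0=0 T0.r1=2 T1.r0=1
T0.r0=0 T0.r1=2 T1.r0=2
T0.r0=2 T0.r1=1 T1.r0=1
T0.r0=2 T0.r1=1 T1.r0=2
T0.r0=2 T0.r1=2 T1.r0=2

outcome vector order: (T0.r0,T0.r1,T1.r0)
|SC outcomes| = 9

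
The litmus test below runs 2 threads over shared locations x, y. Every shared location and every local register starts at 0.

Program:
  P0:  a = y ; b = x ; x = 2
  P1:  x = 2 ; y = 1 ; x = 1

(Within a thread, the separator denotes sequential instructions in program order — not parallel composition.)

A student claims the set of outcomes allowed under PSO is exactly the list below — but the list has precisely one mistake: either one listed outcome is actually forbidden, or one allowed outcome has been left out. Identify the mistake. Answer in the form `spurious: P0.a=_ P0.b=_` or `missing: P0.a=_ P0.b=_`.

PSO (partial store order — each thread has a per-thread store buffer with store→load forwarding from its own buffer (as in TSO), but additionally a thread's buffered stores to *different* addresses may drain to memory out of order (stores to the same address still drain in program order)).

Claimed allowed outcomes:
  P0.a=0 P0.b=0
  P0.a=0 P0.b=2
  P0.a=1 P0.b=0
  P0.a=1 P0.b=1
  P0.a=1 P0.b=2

missing: P0.a=0 P0.b=1

outcome vector order: (P0.a,P0.b)
under PSO → <0 0>; <0 1>; <0 2>; <1 0>; <1 1>; <1 2>
PSO∖claimed = {<0 1>}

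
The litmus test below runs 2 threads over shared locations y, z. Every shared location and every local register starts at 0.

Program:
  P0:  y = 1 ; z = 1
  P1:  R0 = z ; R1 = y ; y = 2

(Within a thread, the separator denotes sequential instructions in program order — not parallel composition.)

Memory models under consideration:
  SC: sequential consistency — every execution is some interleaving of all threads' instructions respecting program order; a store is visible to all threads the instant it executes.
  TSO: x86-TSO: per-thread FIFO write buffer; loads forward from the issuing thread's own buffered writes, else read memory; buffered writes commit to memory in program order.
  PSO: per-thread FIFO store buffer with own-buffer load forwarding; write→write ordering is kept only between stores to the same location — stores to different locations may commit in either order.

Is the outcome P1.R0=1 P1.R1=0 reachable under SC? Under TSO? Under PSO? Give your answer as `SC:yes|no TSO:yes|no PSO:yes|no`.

outcome vector order: (P1.R0,P1.R1)
SC (3): (0,0) (0,1) (1,1)
TSO (3): (0,0) (0,1) (1,1)
PSO (4): (0,0) (0,1) (1,0) (1,1)
target (1,0) ∈ {PSO}

SC:no TSO:no PSO:yes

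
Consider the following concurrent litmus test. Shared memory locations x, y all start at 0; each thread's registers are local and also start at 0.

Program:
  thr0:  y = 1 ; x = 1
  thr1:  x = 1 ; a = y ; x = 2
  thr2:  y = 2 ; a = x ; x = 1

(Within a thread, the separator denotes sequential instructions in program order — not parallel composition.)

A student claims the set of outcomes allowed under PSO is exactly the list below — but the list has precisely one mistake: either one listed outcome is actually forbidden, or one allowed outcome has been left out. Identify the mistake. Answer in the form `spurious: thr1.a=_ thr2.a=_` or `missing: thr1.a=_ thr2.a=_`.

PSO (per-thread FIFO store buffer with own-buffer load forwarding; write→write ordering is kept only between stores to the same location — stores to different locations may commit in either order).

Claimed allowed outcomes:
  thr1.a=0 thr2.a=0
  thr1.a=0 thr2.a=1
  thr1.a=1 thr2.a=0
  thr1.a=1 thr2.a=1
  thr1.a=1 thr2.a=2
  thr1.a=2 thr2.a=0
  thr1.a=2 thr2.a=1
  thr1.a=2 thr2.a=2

outcome vector order: (thr1.a,thr2.a)
PSO (9): 0/0, 0/1, 0/2, 1/0, 1/1, 1/2, 2/0, 2/1, 2/2
PSO∖claimed = {0/2}

missing: thr1.a=0 thr2.a=2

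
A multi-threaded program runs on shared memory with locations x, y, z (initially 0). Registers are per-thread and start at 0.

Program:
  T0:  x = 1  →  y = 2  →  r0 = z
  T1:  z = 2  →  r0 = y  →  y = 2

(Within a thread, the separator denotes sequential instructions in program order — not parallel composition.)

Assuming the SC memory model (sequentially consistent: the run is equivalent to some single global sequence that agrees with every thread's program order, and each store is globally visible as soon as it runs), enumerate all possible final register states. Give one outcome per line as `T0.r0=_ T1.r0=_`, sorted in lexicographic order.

T0.r0=0 T1.r0=2
T0.r0=2 T1.r0=0
T0.r0=2 T1.r0=2

outcome vector order: (T0.r0,T1.r0)
|SC outcomes| = 3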